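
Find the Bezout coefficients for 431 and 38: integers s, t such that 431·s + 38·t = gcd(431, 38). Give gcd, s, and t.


Euclidean algorithm on (431, 38) — divide until remainder is 0:
  431 = 11 · 38 + 13
  38 = 2 · 13 + 12
  13 = 1 · 12 + 1
  12 = 12 · 1 + 0
gcd(431, 38) = 1.
Track Bezout coefficients alongside the remainders: start with r₀ = 431 = a·1 + b·0 (s = 1, t = 0) and r₁ = 38 = a·0 + b·1 (s = 0, t = 1); each new remainder r_{k+1} = r_{k-1} − q_k·r_k inherits s_{k+1} = s_{k-1} − q_k·s_k, t_{k+1} = t_{k-1} − q_k·t_k, so r_k = a·s_k + b·t_k at every step:
  q = 11: r = 13, s = 1 − 11·0 = 1, t = 0 − 11·1 = -11  (check: 431·1 + 38·(-11) = 13)
  q = 2: r = 12, s = 0 − 2·1 = -2, t = 1 − 2·(-11) = 23  (check: 431·(-2) + 38·23 = 12)
  q = 1: r = 1, s = 1 − 1·(-2) = 3, t = -11 − 1·23 = -34  (check: 431·3 + 38·(-34) = 1)
The row with r = 1 (the gcd) gives the Bezout coefficients s = 3, t = -34.
Result: 431 · (3) + 38 · (-34) = 1.

gcd(431, 38) = 1; s = 3, t = -34 (check: 431·3 + 38·(-34) = 1).


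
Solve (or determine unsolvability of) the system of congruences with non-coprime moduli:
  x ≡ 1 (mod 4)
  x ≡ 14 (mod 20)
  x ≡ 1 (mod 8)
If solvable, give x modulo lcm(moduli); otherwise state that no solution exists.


Moduli 4, 20, 8 are not pairwise coprime, so CRT works modulo lcm(m_i) when all pairwise compatibility conditions hold.
Pairwise compatibility: gcd(m_i, m_j) must divide a_i - a_j for every pair.
Merge one congruence at a time:
  Start: x ≡ 1 (mod 4).
  Combine with x ≡ 14 (mod 20): gcd(4, 20) = 4, and 14 - 1 = 13 is NOT divisible by 4.
    ⇒ system is inconsistent (no integer solution).

No solution (the system is inconsistent).


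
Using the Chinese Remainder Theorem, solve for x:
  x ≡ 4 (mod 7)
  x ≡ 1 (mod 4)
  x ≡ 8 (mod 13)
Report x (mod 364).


Moduli 7, 4, 13 are pairwise coprime; by CRT there is a unique solution modulo M = 7 · 4 · 13 = 364.
Solve pairwise, accumulating the modulus:
  Start with x ≡ 4 (mod 7).
  Combine with x ≡ 1 (mod 4): since gcd(7, 4) = 1, we get a unique residue mod 28.
    Write x = 4 + 7·t and substitute into x ≡ 1 (mod 4): 7·t ≡ 1 − 4 = -3 (mod 4).
    Reduce coefficients mod 4: 3·t ≡ 1 (mod 4).
    The inverse of 3 mod 4 is 3 (since 3·3 = 9 = 2·4 + 1), so t ≡ 3·1 = 3 ≡ 3 (mod 4).
    Then x = 4 + 7·3 = 25, valid modulo lcm(7, 4) = 28: x ≡ 25 (mod 28).
  Combine with x ≡ 8 (mod 13): since gcd(28, 13) = 1, we get a unique residue mod 364.
    Write x = 25 + 28·t and substitute into x ≡ 8 (mod 13): 28·t ≡ 8 − 25 = -17 (mod 13).
    Reduce coefficients mod 13: 2·t ≡ 9 (mod 13).
    The inverse of 2 mod 13 is 7 (since 2·7 = 14 = 1·13 + 1), so t ≡ 7·9 = 63 ≡ 11 (mod 13).
    Then x = 25 + 28·11 = 333, valid modulo lcm(28, 13) = 364: x ≡ 333 (mod 364).
Verify: 333 mod 7 = 4 ✓, 333 mod 4 = 1 ✓, 333 mod 13 = 8 ✓.

x ≡ 333 (mod 364).


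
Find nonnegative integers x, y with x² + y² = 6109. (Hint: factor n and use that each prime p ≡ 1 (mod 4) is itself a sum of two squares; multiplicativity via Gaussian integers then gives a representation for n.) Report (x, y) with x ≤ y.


Step 1: Factor n = 6109 = 41 · 149.
Step 2: Check the mod-4 condition on each prime factor: 41 ≡ 1 (mod 4), exponent 1; 149 ≡ 1 (mod 4), exponent 1.
All primes ≡ 3 (mod 4) appear to even exponent (or don't appear), so by the two-squares theorem n IS expressible as a sum of two squares.
Step 3: Build a representation. Here n = 41 · 149 is a product of primes ≡ 1 (mod 4). Each prime p ≡ 1 (mod 4) is itself a sum of two squares; find a² by testing p − a² for a perfect square:
  41: 41 − 1² = 40, 41 − 2² = 37, 41 − 3² = 32, 41 − 4² = 25 = 5² ⇒ 41 = 4² + 5².
  149: 149 − 1² = 148, 149 − 2² = 145, 149 − 3² = 140, 149 − 4² = 133, 149 − 5² = 124, 149 − 6² = 113, 149 − 7² = 100 = 10² ⇒ 149 = 7² + 10².
  Combine using the Brahmagupta–Fibonacci identity (a² + b²)(c² + d²) = (ac − bd)² + (ad + bc)² = (ac + bd)² + (ad − bc)²:
  41 · 149 = 6109: from (4² + 5²)(7² + 10²), take (4·7 − 5·10, 4·10 + 5·7) = (28 − 50, 40 + 35) = (-22, 75); dropping signs (only squares matter) gives (22, 75); check 22² + 75² = 484 + 5625 = 6109 ✓.
Step 4: Order so x ≤ y and verify: 22² + 75² = 484 + 5625 = 6109 = n. ✓

n = 6109 = 22² + 75² (one valid representation with x ≤ y).


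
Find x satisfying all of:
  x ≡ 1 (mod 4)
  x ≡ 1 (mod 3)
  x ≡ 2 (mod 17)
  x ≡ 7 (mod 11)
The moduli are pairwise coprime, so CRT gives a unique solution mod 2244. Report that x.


Product of moduli M = 4 · 3 · 17 · 11 = 2244.
Merge one congruence at a time:
  Start: x ≡ 1 (mod 4).
  Combine with x ≡ 1 (mod 3); new modulus lcm = 12.
    Write x = 1 + 4·t and substitute into x ≡ 1 (mod 3): 4·t ≡ 1 − 1 = 0 (mod 3).
    Reduce coefficients mod 3: 1·t ≡ 0 (mod 3).
    So t ≡ 0 (mod 3).
    Then x = 1 + 4·0 = 1, valid modulo lcm(4, 3) = 12: x ≡ 1 (mod 12).
  Combine with x ≡ 2 (mod 17); new modulus lcm = 204.
    Write x = 1 + 12·t and substitute into x ≡ 2 (mod 17): 12·t ≡ 2 − 1 = 1 (mod 17).
    The inverse of 12 mod 17 is 10 (since 12·10 = 120 = 7·17 + 1), so t ≡ 10·1 = 10 ≡ 10 (mod 17).
    Then x = 1 + 12·10 = 121, valid modulo lcm(12, 17) = 204: x ≡ 121 (mod 204).
  Combine with x ≡ 7 (mod 11); new modulus lcm = 2244.
    Write x = 121 + 204·t and substitute into x ≡ 7 (mod 11): 204·t ≡ 7 − 121 = -114 (mod 11).
    Reduce coefficients mod 11: 6·t ≡ 7 (mod 11).
    The inverse of 6 mod 11 is 2 (since 6·2 = 12 = 1·11 + 1), so t ≡ 2·7 = 14 ≡ 3 (mod 11).
    Then x = 121 + 204·3 = 733, valid modulo lcm(204, 11) = 2244: x ≡ 733 (mod 2244).
Verify against each original: 733 mod 4 = 1, 733 mod 3 = 1, 733 mod 17 = 2, 733 mod 11 = 7.

x ≡ 733 (mod 2244).


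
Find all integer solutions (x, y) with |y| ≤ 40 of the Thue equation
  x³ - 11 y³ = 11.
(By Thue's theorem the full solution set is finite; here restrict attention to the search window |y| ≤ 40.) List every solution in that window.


The equation is x³ - 11y³ = 11. For fixed y, x³ = 11·y³ + 11, so a solution requires the RHS to be a perfect cube.
Strategy: iterate y from -40 to 40, compute RHS = 11·y³ + 11, and check whether it is a (positive or negative) perfect cube.
Check small values of y:
  y = 0: RHS = 11 is not a perfect cube.
  y = 1: RHS = 22 is not a perfect cube.
  y = -1: RHS = 0 = (0)³ ⇒ x = 0 works.
  y = 2: RHS = 99 is not a perfect cube.
  y = -2: RHS = -77 is not a perfect cube.
  y = 3: RHS = 308 is not a perfect cube.
  y = -3: RHS = -286 is not a perfect cube.
Continuing the search up to |y| = 40 finds no further solutions beyond those listed.
Collected solutions: (0, -1).

Solutions (with |y| ≤ 40): (0, -1).


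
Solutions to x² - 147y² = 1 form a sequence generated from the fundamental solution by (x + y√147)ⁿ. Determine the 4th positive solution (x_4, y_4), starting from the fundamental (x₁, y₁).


Step 1: Find the fundamental solution (x₁, y₁) of x² - 147y² = 1.
  Expand √147 as a continued fraction. a₀ = ⌊√147⌋ = 12; iterate m_{k+1} = d_k·a_k − m_k, d_{k+1} = (147 − m_{k+1}²)/d_k, a_{k+1} = ⌊(a₀ + m_{k+1})/d_{k+1}⌋ (starting m₀ = 0, d₀ = 1), with convergents p_k = a_k·p_{k-1} + p_{k-2}, q_k = a_k·q_{k-1} + q_{k-2} (p₋₁ = 1, q₋₁ = 0):
  k = 0: a₀ = 12; p₀/q₀ = 12/1; p₀² − 147·q₀² = 144 − 147 = -3.
  k = 1: m = 12, d = 3, a = ⌊(12 + 12)/3⌋ = 8; p/q = (8·12 + 1)/(8·1 + 0) = 97/8; p² − 147·q² = 9409 − 9408 = 1.
  The first convergent with p² − 147·q² = 1 gives the fundamental solution (x₁, y₁) = (97, 8).
Step 2: Apply the recurrence (x_{n+1}, y_{n+1}) = (x₁x_n + 147y₁y_n, x₁y_n + y₁x_n) repeatedly.
  From (x_1, y_1) = (97, 8): x_2 = 97·97 + 147·8·8 = 18817; y_2 = 97·8 + 8·97 = 1552.
  From (x_2, y_2) = (18817, 1552): x_3 = 97·18817 + 147·8·1552 = 3650401; y_3 = 97·1552 + 8·18817 = 301080.
  From (x_3, y_3) = (3650401, 301080): x_4 = 97·3650401 + 147·8·301080 = 708158977; y_4 = 97·301080 + 8·3650401 = 58407968.
Step 3: Verify x_4² - 147·y_4² = 501489136705686529 - 501489136705686528 = 1 (should be 1). ✓

(x_1, y_1) = (97, 8); (x_4, y_4) = (708158977, 58407968).


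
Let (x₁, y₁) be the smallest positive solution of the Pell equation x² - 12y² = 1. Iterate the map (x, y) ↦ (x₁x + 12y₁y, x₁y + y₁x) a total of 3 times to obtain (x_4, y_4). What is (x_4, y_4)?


Step 1: Find the fundamental solution (x₁, y₁) of x² - 12y² = 1.
  Expand √12 as a continued fraction. a₀ = ⌊√12⌋ = 3; iterate m_{k+1} = d_k·a_k − m_k, d_{k+1} = (12 − m_{k+1}²)/d_k, a_{k+1} = ⌊(a₀ + m_{k+1})/d_{k+1}⌋ (starting m₀ = 0, d₀ = 1), with convergents p_k = a_k·p_{k-1} + p_{k-2}, q_k = a_k·q_{k-1} + q_{k-2} (p₋₁ = 1, q₋₁ = 0):
  k = 0: a₀ = 3; p₀/q₀ = 3/1; p₀² − 12·q₀² = 9 − 12 = -3.
  k = 1: m = 3, d = 3, a = ⌊(3 + 3)/3⌋ = 2; p/q = (2·3 + 1)/(2·1 + 0) = 7/2; p² − 12·q² = 49 − 48 = 1.
  The first convergent with p² − 12·q² = 1 gives the fundamental solution (x₁, y₁) = (7, 2).
Step 2: Apply the recurrence (x_{n+1}, y_{n+1}) = (x₁x_n + 12y₁y_n, x₁y_n + y₁x_n) repeatedly.
  From (x_1, y_1) = (7, 2): x_2 = 7·7 + 12·2·2 = 97; y_2 = 7·2 + 2·7 = 28.
  From (x_2, y_2) = (97, 28): x_3 = 7·97 + 12·2·28 = 1351; y_3 = 7·28 + 2·97 = 390.
  From (x_3, y_3) = (1351, 390): x_4 = 7·1351 + 12·2·390 = 18817; y_4 = 7·390 + 2·1351 = 5432.
Step 3: Verify x_4² - 12·y_4² = 354079489 - 354079488 = 1 (should be 1). ✓

(x_1, y_1) = (7, 2); (x_4, y_4) = (18817, 5432).


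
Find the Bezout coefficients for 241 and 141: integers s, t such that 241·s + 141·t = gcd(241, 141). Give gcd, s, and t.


Euclidean algorithm on (241, 141) — divide until remainder is 0:
  241 = 1 · 141 + 100
  141 = 1 · 100 + 41
  100 = 2 · 41 + 18
  41 = 2 · 18 + 5
  18 = 3 · 5 + 3
  5 = 1 · 3 + 2
  3 = 1 · 2 + 1
  2 = 2 · 1 + 0
gcd(241, 141) = 1.
Track Bezout coefficients alongside the remainders: start with r₀ = 241 = a·1 + b·0 (s = 1, t = 0) and r₁ = 141 = a·0 + b·1 (s = 0, t = 1); each new remainder r_{k+1} = r_{k-1} − q_k·r_k inherits s_{k+1} = s_{k-1} − q_k·s_k, t_{k+1} = t_{k-1} − q_k·t_k, so r_k = a·s_k + b·t_k at every step:
  q = 1: r = 100, s = 1 − 1·0 = 1, t = 0 − 1·1 = -1  (check: 241·1 + 141·(-1) = 100)
  q = 1: r = 41, s = 0 − 1·1 = -1, t = 1 − 1·(-1) = 2  (check: 241·(-1) + 141·2 = 41)
  q = 2: r = 18, s = 1 − 2·(-1) = 3, t = -1 − 2·2 = -5  (check: 241·3 + 141·(-5) = 18)
  q = 2: r = 5, s = -1 − 2·3 = -7, t = 2 − 2·(-5) = 12  (check: 241·(-7) + 141·12 = 5)
  q = 3: r = 3, s = 3 − 3·(-7) = 24, t = -5 − 3·12 = -41  (check: 241·24 + 141·(-41) = 3)
  q = 1: r = 2, s = -7 − 1·24 = -31, t = 12 − 1·(-41) = 53  (check: 241·(-31) + 141·53 = 2)
  q = 1: r = 1, s = 24 − 1·(-31) = 55, t = -41 − 1·53 = -94  (check: 241·55 + 141·(-94) = 1)
The row with r = 1 (the gcd) gives the Bezout coefficients s = 55, t = -94.
Result: 241 · (55) + 141 · (-94) = 1.

gcd(241, 141) = 1; s = 55, t = -94 (check: 241·55 + 141·(-94) = 1).


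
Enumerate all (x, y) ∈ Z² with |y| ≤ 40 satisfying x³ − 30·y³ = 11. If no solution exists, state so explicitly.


The equation is x³ - 30y³ = 11. For fixed y, x³ = 30·y³ + 11, so a solution requires the RHS to be a perfect cube.
Strategy: iterate y from -40 to 40, compute RHS = 30·y³ + 11, and check whether it is a (positive or negative) perfect cube.
Check small values of y:
  y = 0: RHS = 11 is not a perfect cube.
  y = 1: RHS = 41 is not a perfect cube.
  y = -1: RHS = -19 is not a perfect cube.
  y = 2: RHS = 251 is not a perfect cube.
  y = -2: RHS = -229 is not a perfect cube.
  y = 3: RHS = 821 is not a perfect cube.
  y = -3: RHS = -799 is not a perfect cube.
Continuing the search up to |y| = 40 finds no solutions either.
No (x, y) in the scanned range satisfies the equation.

No integer solutions with |y| ≤ 40.


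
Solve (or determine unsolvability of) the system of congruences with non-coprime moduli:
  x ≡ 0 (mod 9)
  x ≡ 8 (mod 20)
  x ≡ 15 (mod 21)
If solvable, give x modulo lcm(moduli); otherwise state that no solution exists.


Moduli 9, 20, 21 are not pairwise coprime, so CRT works modulo lcm(m_i) when all pairwise compatibility conditions hold.
Pairwise compatibility: gcd(m_i, m_j) must divide a_i - a_j for every pair.
Merge one congruence at a time:
  Start: x ≡ 0 (mod 9).
  Combine with x ≡ 8 (mod 20): gcd(9, 20) = 1; 8 - 0 = 8, which IS divisible by 1, so compatible.
    Write x = 0 + 9·t and substitute into x ≡ 8 (mod 20): 9·t ≡ 8 − 0 = 8 (mod 20).
    The inverse of 9 mod 20 is 9 (since 9·9 = 81 = 4·20 + 1), so t ≡ 9·8 = 72 ≡ 12 (mod 20).
    Then x = 0 + 9·12 = 108, valid modulo lcm(9, 20) = 180: x ≡ 108 (mod 180).
  Combine with x ≡ 15 (mod 21): gcd(180, 21) = 3; 15 - 108 = -93, which IS divisible by 3, so compatible.
    Write x = 108 + 180·t and substitute into x ≡ 15 (mod 21): 180·t ≡ 15 − 108 = -93 (mod 21).
    Divide the congruence (and modulus) by g = 3: 60·t ≡ -31 (mod 7).
    Reduce coefficients mod 7: 4·t ≡ 4 (mod 7).
    The inverse of 4 mod 7 is 2 (since 4·2 = 8 = 1·7 + 1), so t ≡ 2·4 = 8 ≡ 1 (mod 7).
    Then x = 108 + 180·1 = 288, valid modulo lcm(180, 21) = 1260: x ≡ 288 (mod 1260).
Verify: 288 mod 9 = 0, 288 mod 20 = 8, 288 mod 21 = 15.

x ≡ 288 (mod 1260).


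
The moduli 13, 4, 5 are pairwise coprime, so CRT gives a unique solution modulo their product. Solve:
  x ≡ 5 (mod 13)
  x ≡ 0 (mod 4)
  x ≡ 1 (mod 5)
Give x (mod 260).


Moduli 13, 4, 5 are pairwise coprime; by CRT there is a unique solution modulo M = 13 · 4 · 5 = 260.
Solve pairwise, accumulating the modulus:
  Start with x ≡ 5 (mod 13).
  Combine with x ≡ 0 (mod 4): since gcd(13, 4) = 1, we get a unique residue mod 52.
    Write x = 5 + 13·t and substitute into x ≡ 0 (mod 4): 13·t ≡ 0 − 5 = -5 (mod 4).
    Reduce coefficients mod 4: 1·t ≡ 3 (mod 4).
    So t ≡ 3 (mod 4).
    Then x = 5 + 13·3 = 44, valid modulo lcm(13, 4) = 52: x ≡ 44 (mod 52).
  Combine with x ≡ 1 (mod 5): since gcd(52, 5) = 1, we get a unique residue mod 260.
    Write x = 44 + 52·t and substitute into x ≡ 1 (mod 5): 52·t ≡ 1 − 44 = -43 (mod 5).
    Reduce coefficients mod 5: 2·t ≡ 2 (mod 5).
    The inverse of 2 mod 5 is 3 (since 2·3 = 6 = 1·5 + 1), so t ≡ 3·2 = 6 ≡ 1 (mod 5).
    Then x = 44 + 52·1 = 96, valid modulo lcm(52, 5) = 260: x ≡ 96 (mod 260).
Verify: 96 mod 13 = 5 ✓, 96 mod 4 = 0 ✓, 96 mod 5 = 1 ✓.

x ≡ 96 (mod 260).


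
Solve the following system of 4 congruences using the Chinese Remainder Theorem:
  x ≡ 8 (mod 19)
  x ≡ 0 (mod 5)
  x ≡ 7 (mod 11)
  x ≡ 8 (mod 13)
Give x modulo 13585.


Product of moduli M = 19 · 5 · 11 · 13 = 13585.
Merge one congruence at a time:
  Start: x ≡ 8 (mod 19).
  Combine with x ≡ 0 (mod 5); new modulus lcm = 95.
    Write x = 8 + 19·t and substitute into x ≡ 0 (mod 5): 19·t ≡ 0 − 8 = -8 (mod 5).
    Reduce coefficients mod 5: 4·t ≡ 2 (mod 5).
    The inverse of 4 mod 5 is 4 (since 4·4 = 16 = 3·5 + 1), so t ≡ 4·2 = 8 ≡ 3 (mod 5).
    Then x = 8 + 19·3 = 65, valid modulo lcm(19, 5) = 95: x ≡ 65 (mod 95).
  Combine with x ≡ 7 (mod 11); new modulus lcm = 1045.
    Write x = 65 + 95·t and substitute into x ≡ 7 (mod 11): 95·t ≡ 7 − 65 = -58 (mod 11).
    Reduce coefficients mod 11: 7·t ≡ 8 (mod 11).
    The inverse of 7 mod 11 is 8 (since 7·8 = 56 = 5·11 + 1), so t ≡ 8·8 = 64 ≡ 9 (mod 11).
    Then x = 65 + 95·9 = 920, valid modulo lcm(95, 11) = 1045: x ≡ 920 (mod 1045).
  Combine with x ≡ 8 (mod 13); new modulus lcm = 13585.
    Write x = 920 + 1045·t and substitute into x ≡ 8 (mod 13): 1045·t ≡ 8 − 920 = -912 (mod 13).
    Reduce coefficients mod 13: 5·t ≡ 11 (mod 13).
    The inverse of 5 mod 13 is 8 (since 5·8 = 40 = 3·13 + 1), so t ≡ 8·11 = 88 ≡ 10 (mod 13).
    Then x = 920 + 1045·10 = 11370, valid modulo lcm(1045, 13) = 13585: x ≡ 11370 (mod 13585).
Verify against each original: 11370 mod 19 = 8, 11370 mod 5 = 0, 11370 mod 11 = 7, 11370 mod 13 = 8.

x ≡ 11370 (mod 13585).


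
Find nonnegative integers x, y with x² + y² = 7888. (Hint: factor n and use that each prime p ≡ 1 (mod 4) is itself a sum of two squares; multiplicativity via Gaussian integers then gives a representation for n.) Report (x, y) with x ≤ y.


Step 1: Factor n = 7888 = 2^4 · 17 · 29.
Step 2: Check the mod-4 condition on each prime factor: 2 = 2 (special); 17 ≡ 1 (mod 4), exponent 1; 29 ≡ 1 (mod 4), exponent 1.
All primes ≡ 3 (mod 4) appear to even exponent (or don't appear), so by the two-squares theorem n IS expressible as a sum of two squares.
Step 3: Build a representation. Group n = k² · m with k = 4 and m = 17 · 29 = 493 (a product of primes ≡ 1 (mod 4)); a representation of m scales to one of n via (k·x)² + (k·y)² = k²(x² + y²). Each prime p ≡ 1 (mod 4) is itself a sum of two squares; find a² by testing p − a² for a perfect square:
  17: 17 − 1² = 16 = 4² ⇒ 17 = 1² + 4².
  29: 29 − 1² = 28, 29 − 2² = 25 = 5² ⇒ 29 = 2² + 5².
  Combine using the Brahmagupta–Fibonacci identity (a² + b²)(c² + d²) = (ac − bd)² + (ad + bc)² = (ac + bd)² + (ad − bc)²:
  17 · 29 = 493: from (1² + 4²)(2² + 5²), take (1·2 − 4·5, 1·5 + 4·2) = (2 − 20, 5 + 8) = (-18, 13); dropping signs (only squares matter) gives (18, 13); check 18² + 13² = 324 + 169 = 493 ✓.
  Scale by k = 4: (4·18, 4·13) = (72, 52).
Step 4: Order so x ≤ y and verify: 52² + 72² = 2704 + 5184 = 7888 = n. ✓

n = 7888 = 52² + 72² (one valid representation with x ≤ y).


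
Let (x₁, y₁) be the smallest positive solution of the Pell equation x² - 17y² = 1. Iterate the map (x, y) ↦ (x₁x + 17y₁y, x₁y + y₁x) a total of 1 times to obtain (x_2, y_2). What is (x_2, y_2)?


Step 1: Find the fundamental solution (x₁, y₁) of x² - 17y² = 1.
  Expand √17 as a continued fraction. a₀ = ⌊√17⌋ = 4; iterate m_{k+1} = d_k·a_k − m_k, d_{k+1} = (17 − m_{k+1}²)/d_k, a_{k+1} = ⌊(a₀ + m_{k+1})/d_{k+1}⌋ (starting m₀ = 0, d₀ = 1), with convergents p_k = a_k·p_{k-1} + p_{k-2}, q_k = a_k·q_{k-1} + q_{k-2} (p₋₁ = 1, q₋₁ = 0):
  k = 0: a₀ = 4; p₀/q₀ = 4/1; p₀² − 17·q₀² = 16 − 17 = -1.
  k = 1: m = 4, d = 1, a = ⌊(4 + 4)/1⌋ = 8; p/q = (8·4 + 1)/(8·1 + 0) = 33/8; p² − 17·q² = 1089 − 1088 = 1.
  The first convergent with p² − 17·q² = 1 gives the fundamental solution (x₁, y₁) = (33, 8).
Step 2: Apply the recurrence (x_{n+1}, y_{n+1}) = (x₁x_n + 17y₁y_n, x₁y_n + y₁x_n) repeatedly.
  From (x_1, y_1) = (33, 8): x_2 = 33·33 + 17·8·8 = 2177; y_2 = 33·8 + 8·33 = 528.
Step 3: Verify x_2² - 17·y_2² = 4739329 - 4739328 = 1 (should be 1). ✓

(x_1, y_1) = (33, 8); (x_2, y_2) = (2177, 528).


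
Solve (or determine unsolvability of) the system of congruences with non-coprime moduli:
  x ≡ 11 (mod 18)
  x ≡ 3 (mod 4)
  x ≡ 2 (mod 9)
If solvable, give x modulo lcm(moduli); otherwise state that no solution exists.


Moduli 18, 4, 9 are not pairwise coprime, so CRT works modulo lcm(m_i) when all pairwise compatibility conditions hold.
Pairwise compatibility: gcd(m_i, m_j) must divide a_i - a_j for every pair.
Merge one congruence at a time:
  Start: x ≡ 11 (mod 18).
  Combine with x ≡ 3 (mod 4): gcd(18, 4) = 2; 3 - 11 = -8, which IS divisible by 2, so compatible.
    Write x = 11 + 18·t and substitute into x ≡ 3 (mod 4): 18·t ≡ 3 − 11 = -8 (mod 4).
    Divide the congruence (and modulus) by g = 2: 9·t ≡ -4 (mod 2).
    Reduce coefficients mod 2: 1·t ≡ 0 (mod 2).
    So t ≡ 0 (mod 2).
    Then x = 11 + 18·0 = 11, valid modulo lcm(18, 4) = 36: x ≡ 11 (mod 36).
  Combine with x ≡ 2 (mod 9): gcd(36, 9) = 9; 2 - 11 = -9, which IS divisible by 9, so compatible.
    Write x = 11 + 36·t and substitute into x ≡ 2 (mod 9): 36·t ≡ 2 − 11 = -9 (mod 9).
    Divide the congruence (and modulus) by g = 9: 4·t ≡ -1 (mod 1).
    Modulo 1 every t works; take t = 0.
    Then x = 11 + 36·0 = 11, valid modulo lcm(36, 9) = 36: x ≡ 11 (mod 36).
Verify: 11 mod 18 = 11, 11 mod 4 = 3, 11 mod 9 = 2.

x ≡ 11 (mod 36).


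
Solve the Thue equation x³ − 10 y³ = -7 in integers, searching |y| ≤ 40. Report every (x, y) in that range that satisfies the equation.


The equation is x³ - 10y³ = -7. For fixed y, x³ = 10·y³ − 7, so a solution requires the RHS to be a perfect cube.
Strategy: iterate y from -40 to 40, compute RHS = 10·y³ − 7, and check whether it is a (positive or negative) perfect cube.
Check small values of y:
  y = 0: RHS = -7 is not a perfect cube.
  y = 1: RHS = 3 is not a perfect cube.
  y = -1: RHS = -17 is not a perfect cube.
  y = 2: RHS = 73 is not a perfect cube.
  y = -2: RHS = -87 is not a perfect cube.
  y = 3: RHS = 263 is not a perfect cube.
  y = -3: RHS = -277 is not a perfect cube.
Continuing the search up to |y| = 40 finds no solutions either.
No (x, y) in the scanned range satisfies the equation.

No integer solutions with |y| ≤ 40.


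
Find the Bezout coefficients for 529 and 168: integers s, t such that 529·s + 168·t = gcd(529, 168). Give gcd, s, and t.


Euclidean algorithm on (529, 168) — divide until remainder is 0:
  529 = 3 · 168 + 25
  168 = 6 · 25 + 18
  25 = 1 · 18 + 7
  18 = 2 · 7 + 4
  7 = 1 · 4 + 3
  4 = 1 · 3 + 1
  3 = 3 · 1 + 0
gcd(529, 168) = 1.
Track Bezout coefficients alongside the remainders: start with r₀ = 529 = a·1 + b·0 (s = 1, t = 0) and r₁ = 168 = a·0 + b·1 (s = 0, t = 1); each new remainder r_{k+1} = r_{k-1} − q_k·r_k inherits s_{k+1} = s_{k-1} − q_k·s_k, t_{k+1} = t_{k-1} − q_k·t_k, so r_k = a·s_k + b·t_k at every step:
  q = 3: r = 25, s = 1 − 3·0 = 1, t = 0 − 3·1 = -3  (check: 529·1 + 168·(-3) = 25)
  q = 6: r = 18, s = 0 − 6·1 = -6, t = 1 − 6·(-3) = 19  (check: 529·(-6) + 168·19 = 18)
  q = 1: r = 7, s = 1 − 1·(-6) = 7, t = -3 − 1·19 = -22  (check: 529·7 + 168·(-22) = 7)
  q = 2: r = 4, s = -6 − 2·7 = -20, t = 19 − 2·(-22) = 63  (check: 529·(-20) + 168·63 = 4)
  q = 1: r = 3, s = 7 − 1·(-20) = 27, t = -22 − 1·63 = -85  (check: 529·27 + 168·(-85) = 3)
  q = 1: r = 1, s = -20 − 1·27 = -47, t = 63 − 1·(-85) = 148  (check: 529·(-47) + 168·148 = 1)
The row with r = 1 (the gcd) gives the Bezout coefficients s = -47, t = 148.
Result: 529 · (-47) + 168 · (148) = 1.

gcd(529, 168) = 1; s = -47, t = 148 (check: 529·(-47) + 168·148 = 1).


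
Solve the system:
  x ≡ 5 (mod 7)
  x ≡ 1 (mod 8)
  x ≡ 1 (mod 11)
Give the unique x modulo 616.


Moduli 7, 8, 11 are pairwise coprime; by CRT there is a unique solution modulo M = 7 · 8 · 11 = 616.
Solve pairwise, accumulating the modulus:
  Start with x ≡ 5 (mod 7).
  Combine with x ≡ 1 (mod 8): since gcd(7, 8) = 1, we get a unique residue mod 56.
    Write x = 5 + 7·t and substitute into x ≡ 1 (mod 8): 7·t ≡ 1 − 5 = -4 (mod 8).
    Reduce coefficients mod 8: 7·t ≡ 4 (mod 8).
    The inverse of 7 mod 8 is 7 (since 7·7 = 49 = 6·8 + 1), so t ≡ 7·4 = 28 ≡ 4 (mod 8).
    Then x = 5 + 7·4 = 33, valid modulo lcm(7, 8) = 56: x ≡ 33 (mod 56).
  Combine with x ≡ 1 (mod 11): since gcd(56, 11) = 1, we get a unique residue mod 616.
    Write x = 33 + 56·t and substitute into x ≡ 1 (mod 11): 56·t ≡ 1 − 33 = -32 (mod 11).
    Reduce coefficients mod 11: 1·t ≡ 1 (mod 11).
    So t ≡ 1 (mod 11).
    Then x = 33 + 56·1 = 89, valid modulo lcm(56, 11) = 616: x ≡ 89 (mod 616).
Verify: 89 mod 7 = 5 ✓, 89 mod 8 = 1 ✓, 89 mod 11 = 1 ✓.

x ≡ 89 (mod 616).


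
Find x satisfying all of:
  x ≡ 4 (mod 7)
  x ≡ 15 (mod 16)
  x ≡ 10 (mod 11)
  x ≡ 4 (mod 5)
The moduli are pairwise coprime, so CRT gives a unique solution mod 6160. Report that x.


Product of moduli M = 7 · 16 · 11 · 5 = 6160.
Merge one congruence at a time:
  Start: x ≡ 4 (mod 7).
  Combine with x ≡ 15 (mod 16); new modulus lcm = 112.
    Write x = 4 + 7·t and substitute into x ≡ 15 (mod 16): 7·t ≡ 15 − 4 = 11 (mod 16).
    The inverse of 7 mod 16 is 7 (since 7·7 = 49 = 3·16 + 1), so t ≡ 7·11 = 77 ≡ 13 (mod 16).
    Then x = 4 + 7·13 = 95, valid modulo lcm(7, 16) = 112: x ≡ 95 (mod 112).
  Combine with x ≡ 10 (mod 11); new modulus lcm = 1232.
    Write x = 95 + 112·t and substitute into x ≡ 10 (mod 11): 112·t ≡ 10 − 95 = -85 (mod 11).
    Reduce coefficients mod 11: 2·t ≡ 3 (mod 11).
    The inverse of 2 mod 11 is 6 (since 2·6 = 12 = 1·11 + 1), so t ≡ 6·3 = 18 ≡ 7 (mod 11).
    Then x = 95 + 112·7 = 879, valid modulo lcm(112, 11) = 1232: x ≡ 879 (mod 1232).
  Combine with x ≡ 4 (mod 5); new modulus lcm = 6160.
    Write x = 879 + 1232·t and substitute into x ≡ 4 (mod 5): 1232·t ≡ 4 − 879 = -875 (mod 5).
    Reduce coefficients mod 5: 2·t ≡ 0 (mod 5).
    The inverse of 2 mod 5 is 3 (since 2·3 = 6 = 1·5 + 1), so t ≡ 3·0 = 0 ≡ 0 (mod 5).
    Then x = 879 + 1232·0 = 879, valid modulo lcm(1232, 5) = 6160: x ≡ 879 (mod 6160).
Verify against each original: 879 mod 7 = 4, 879 mod 16 = 15, 879 mod 11 = 10, 879 mod 5 = 4.

x ≡ 879 (mod 6160).


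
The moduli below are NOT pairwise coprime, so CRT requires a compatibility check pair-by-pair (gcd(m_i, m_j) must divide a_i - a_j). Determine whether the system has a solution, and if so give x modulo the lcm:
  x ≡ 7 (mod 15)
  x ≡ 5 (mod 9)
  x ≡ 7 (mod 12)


Moduli 15, 9, 12 are not pairwise coprime, so CRT works modulo lcm(m_i) when all pairwise compatibility conditions hold.
Pairwise compatibility: gcd(m_i, m_j) must divide a_i - a_j for every pair.
Merge one congruence at a time:
  Start: x ≡ 7 (mod 15).
  Combine with x ≡ 5 (mod 9): gcd(15, 9) = 3, and 5 - 7 = -2 is NOT divisible by 3.
    ⇒ system is inconsistent (no integer solution).

No solution (the system is inconsistent).


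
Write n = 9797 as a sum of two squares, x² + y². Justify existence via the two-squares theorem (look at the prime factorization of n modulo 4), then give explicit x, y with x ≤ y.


Step 1: Factor n = 9797 = 97 · 101.
Step 2: Check the mod-4 condition on each prime factor: 97 ≡ 1 (mod 4), exponent 1; 101 ≡ 1 (mod 4), exponent 1.
All primes ≡ 3 (mod 4) appear to even exponent (or don't appear), so by the two-squares theorem n IS expressible as a sum of two squares.
Step 3: Build a representation. Here n = 97 · 101 is a product of primes ≡ 1 (mod 4). Each prime p ≡ 1 (mod 4) is itself a sum of two squares; find a² by testing p − a² for a perfect square:
  97: 97 − 1² = 96, 97 − 2² = 93, 97 − 3² = 88, 97 − 4² = 81 = 9² ⇒ 97 = 4² + 9².
  101: 101 − 1² = 100 = 10² ⇒ 101 = 1² + 10².
  Combine using the Brahmagupta–Fibonacci identity (a² + b²)(c² + d²) = (ac − bd)² + (ad + bc)² = (ac + bd)² + (ad − bc)²:
  97 · 101 = 9797: from (4² + 9²)(1² + 10²), take (4·1 − 9·10, 4·10 + 9·1) = (4 − 90, 40 + 9) = (-86, 49); dropping signs (only squares matter) gives (86, 49); check 86² + 49² = 7396 + 2401 = 9797 ✓.
Step 4: Order so x ≤ y and verify: 49² + 86² = 2401 + 7396 = 9797 = n. ✓

n = 9797 = 49² + 86² (one valid representation with x ≤ y).


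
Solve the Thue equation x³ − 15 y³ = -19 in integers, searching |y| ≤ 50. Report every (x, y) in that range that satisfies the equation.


The equation is x³ - 15y³ = -19. For fixed y, x³ = 15·y³ − 19, so a solution requires the RHS to be a perfect cube.
Strategy: iterate y from -50 to 50, compute RHS = 15·y³ − 19, and check whether it is a (positive or negative) perfect cube.
Check small values of y:
  y = 0: RHS = -19 is not a perfect cube.
  y = 1: RHS = -4 is not a perfect cube.
  y = -1: RHS = -34 is not a perfect cube.
  y = 2: RHS = 101 is not a perfect cube.
  y = -2: RHS = -139 is not a perfect cube.
  y = 3: RHS = 386 is not a perfect cube.
  y = -3: RHS = -424 is not a perfect cube.
Continuing the search up to |y| = 50 finds no solutions either.
No (x, y) in the scanned range satisfies the equation.

No integer solutions with |y| ≤ 50.


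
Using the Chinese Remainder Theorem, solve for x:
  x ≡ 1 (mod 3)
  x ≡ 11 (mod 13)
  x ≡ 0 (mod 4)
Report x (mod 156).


Moduli 3, 13, 4 are pairwise coprime; by CRT there is a unique solution modulo M = 3 · 13 · 4 = 156.
Solve pairwise, accumulating the modulus:
  Start with x ≡ 1 (mod 3).
  Combine with x ≡ 11 (mod 13): since gcd(3, 13) = 1, we get a unique residue mod 39.
    Write x = 1 + 3·t and substitute into x ≡ 11 (mod 13): 3·t ≡ 11 − 1 = 10 (mod 13).
    The inverse of 3 mod 13 is 9 (since 3·9 = 27 = 2·13 + 1), so t ≡ 9·10 = 90 ≡ 12 (mod 13).
    Then x = 1 + 3·12 = 37, valid modulo lcm(3, 13) = 39: x ≡ 37 (mod 39).
  Combine with x ≡ 0 (mod 4): since gcd(39, 4) = 1, we get a unique residue mod 156.
    Write x = 37 + 39·t and substitute into x ≡ 0 (mod 4): 39·t ≡ 0 − 37 = -37 (mod 4).
    Reduce coefficients mod 4: 3·t ≡ 3 (mod 4).
    The inverse of 3 mod 4 is 3 (since 3·3 = 9 = 2·4 + 1), so t ≡ 3·3 = 9 ≡ 1 (mod 4).
    Then x = 37 + 39·1 = 76, valid modulo lcm(39, 4) = 156: x ≡ 76 (mod 156).
Verify: 76 mod 3 = 1 ✓, 76 mod 13 = 11 ✓, 76 mod 4 = 0 ✓.

x ≡ 76 (mod 156).


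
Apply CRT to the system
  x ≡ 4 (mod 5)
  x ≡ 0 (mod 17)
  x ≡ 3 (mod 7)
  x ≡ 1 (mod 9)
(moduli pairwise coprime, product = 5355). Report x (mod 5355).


Product of moduli M = 5 · 17 · 7 · 9 = 5355.
Merge one congruence at a time:
  Start: x ≡ 4 (mod 5).
  Combine with x ≡ 0 (mod 17); new modulus lcm = 85.
    Write x = 4 + 5·t and substitute into x ≡ 0 (mod 17): 5·t ≡ 0 − 4 = -4 (mod 17).
    Reduce coefficients mod 17: 5·t ≡ 13 (mod 17).
    The inverse of 5 mod 17 is 7 (since 5·7 = 35 = 2·17 + 1), so t ≡ 7·13 = 91 ≡ 6 (mod 17).
    Then x = 4 + 5·6 = 34, valid modulo lcm(5, 17) = 85: x ≡ 34 (mod 85).
  Combine with x ≡ 3 (mod 7); new modulus lcm = 595.
    Write x = 34 + 85·t and substitute into x ≡ 3 (mod 7): 85·t ≡ 3 − 34 = -31 (mod 7).
    Reduce coefficients mod 7: 1·t ≡ 4 (mod 7).
    So t ≡ 4 (mod 7).
    Then x = 34 + 85·4 = 374, valid modulo lcm(85, 7) = 595: x ≡ 374 (mod 595).
  Combine with x ≡ 1 (mod 9); new modulus lcm = 5355.
    Write x = 374 + 595·t and substitute into x ≡ 1 (mod 9): 595·t ≡ 1 − 374 = -373 (mod 9).
    Reduce coefficients mod 9: 1·t ≡ 5 (mod 9).
    So t ≡ 5 (mod 9).
    Then x = 374 + 595·5 = 3349, valid modulo lcm(595, 9) = 5355: x ≡ 3349 (mod 5355).
Verify against each original: 3349 mod 5 = 4, 3349 mod 17 = 0, 3349 mod 7 = 3, 3349 mod 9 = 1.

x ≡ 3349 (mod 5355).


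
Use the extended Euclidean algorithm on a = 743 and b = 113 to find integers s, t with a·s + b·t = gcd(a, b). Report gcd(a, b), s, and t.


Euclidean algorithm on (743, 113) — divide until remainder is 0:
  743 = 6 · 113 + 65
  113 = 1 · 65 + 48
  65 = 1 · 48 + 17
  48 = 2 · 17 + 14
  17 = 1 · 14 + 3
  14 = 4 · 3 + 2
  3 = 1 · 2 + 1
  2 = 2 · 1 + 0
gcd(743, 113) = 1.
Track Bezout coefficients alongside the remainders: start with r₀ = 743 = a·1 + b·0 (s = 1, t = 0) and r₁ = 113 = a·0 + b·1 (s = 0, t = 1); each new remainder r_{k+1} = r_{k-1} − q_k·r_k inherits s_{k+1} = s_{k-1} − q_k·s_k, t_{k+1} = t_{k-1} − q_k·t_k, so r_k = a·s_k + b·t_k at every step:
  q = 6: r = 65, s = 1 − 6·0 = 1, t = 0 − 6·1 = -6  (check: 743·1 + 113·(-6) = 65)
  q = 1: r = 48, s = 0 − 1·1 = -1, t = 1 − 1·(-6) = 7  (check: 743·(-1) + 113·7 = 48)
  q = 1: r = 17, s = 1 − 1·(-1) = 2, t = -6 − 1·7 = -13  (check: 743·2 + 113·(-13) = 17)
  q = 2: r = 14, s = -1 − 2·2 = -5, t = 7 − 2·(-13) = 33  (check: 743·(-5) + 113·33 = 14)
  q = 1: r = 3, s = 2 − 1·(-5) = 7, t = -13 − 1·33 = -46  (check: 743·7 + 113·(-46) = 3)
  q = 4: r = 2, s = -5 − 4·7 = -33, t = 33 − 4·(-46) = 217  (check: 743·(-33) + 113·217 = 2)
  q = 1: r = 1, s = 7 − 1·(-33) = 40, t = -46 − 1·217 = -263  (check: 743·40 + 113·(-263) = 1)
The row with r = 1 (the gcd) gives the Bezout coefficients s = 40, t = -263.
Result: 743 · (40) + 113 · (-263) = 1.

gcd(743, 113) = 1; s = 40, t = -263 (check: 743·40 + 113·(-263) = 1).


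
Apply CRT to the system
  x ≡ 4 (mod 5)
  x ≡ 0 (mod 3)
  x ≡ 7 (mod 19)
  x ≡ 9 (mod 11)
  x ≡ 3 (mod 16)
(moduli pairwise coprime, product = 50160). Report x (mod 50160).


Product of moduli M = 5 · 3 · 19 · 11 · 16 = 50160.
Merge one congruence at a time:
  Start: x ≡ 4 (mod 5).
  Combine with x ≡ 0 (mod 3); new modulus lcm = 15.
    Write x = 4 + 5·t and substitute into x ≡ 0 (mod 3): 5·t ≡ 0 − 4 = -4 (mod 3).
    Reduce coefficients mod 3: 2·t ≡ 2 (mod 3).
    The inverse of 2 mod 3 is 2 (since 2·2 = 4 = 1·3 + 1), so t ≡ 2·2 = 4 ≡ 1 (mod 3).
    Then x = 4 + 5·1 = 9, valid modulo lcm(5, 3) = 15: x ≡ 9 (mod 15).
  Combine with x ≡ 7 (mod 19); new modulus lcm = 285.
    Write x = 9 + 15·t and substitute into x ≡ 7 (mod 19): 15·t ≡ 7 − 9 = -2 (mod 19).
    Reduce coefficients mod 19: 15·t ≡ 17 (mod 19).
    The inverse of 15 mod 19 is 14 (since 15·14 = 210 = 11·19 + 1), so t ≡ 14·17 = 238 ≡ 10 (mod 19).
    Then x = 9 + 15·10 = 159, valid modulo lcm(15, 19) = 285: x ≡ 159 (mod 285).
  Combine with x ≡ 9 (mod 11); new modulus lcm = 3135.
    Write x = 159 + 285·t and substitute into x ≡ 9 (mod 11): 285·t ≡ 9 − 159 = -150 (mod 11).
    Reduce coefficients mod 11: 10·t ≡ 4 (mod 11).
    The inverse of 10 mod 11 is 10 (since 10·10 = 100 = 9·11 + 1), so t ≡ 10·4 = 40 ≡ 7 (mod 11).
    Then x = 159 + 285·7 = 2154, valid modulo lcm(285, 11) = 3135: x ≡ 2154 (mod 3135).
  Combine with x ≡ 3 (mod 16); new modulus lcm = 50160.
    Write x = 2154 + 3135·t and substitute into x ≡ 3 (mod 16): 3135·t ≡ 3 − 2154 = -2151 (mod 16).
    Reduce coefficients mod 16: 15·t ≡ 9 (mod 16).
    The inverse of 15 mod 16 is 15 (since 15·15 = 225 = 14·16 + 1), so t ≡ 15·9 = 135 ≡ 7 (mod 16).
    Then x = 2154 + 3135·7 = 24099, valid modulo lcm(3135, 16) = 50160: x ≡ 24099 (mod 50160).
Verify against each original: 24099 mod 5 = 4, 24099 mod 3 = 0, 24099 mod 19 = 7, 24099 mod 11 = 9, 24099 mod 16 = 3.

x ≡ 24099 (mod 50160).


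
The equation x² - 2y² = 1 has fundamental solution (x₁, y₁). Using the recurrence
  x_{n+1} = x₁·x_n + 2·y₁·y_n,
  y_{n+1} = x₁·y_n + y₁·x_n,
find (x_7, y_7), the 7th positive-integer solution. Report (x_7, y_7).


Step 1: Find the fundamental solution (x₁, y₁) of x² - 2y² = 1.
  Expand √2 as a continued fraction. a₀ = ⌊√2⌋ = 1; iterate m_{k+1} = d_k·a_k − m_k, d_{k+1} = (2 − m_{k+1}²)/d_k, a_{k+1} = ⌊(a₀ + m_{k+1})/d_{k+1}⌋ (starting m₀ = 0, d₀ = 1), with convergents p_k = a_k·p_{k-1} + p_{k-2}, q_k = a_k·q_{k-1} + q_{k-2} (p₋₁ = 1, q₋₁ = 0):
  k = 0: a₀ = 1; p₀/q₀ = 1/1; p₀² − 2·q₀² = 1 − 2 = -1.
  k = 1: m = 1, d = 1, a = ⌊(1 + 1)/1⌋ = 2; p/q = (2·1 + 1)/(2·1 + 0) = 3/2; p² − 2·q² = 9 − 8 = 1.
  The first convergent with p² − 2·q² = 1 gives the fundamental solution (x₁, y₁) = (3, 2).
Step 2: Apply the recurrence (x_{n+1}, y_{n+1}) = (x₁x_n + 2y₁y_n, x₁y_n + y₁x_n) repeatedly.
  From (x_1, y_1) = (3, 2): x_2 = 3·3 + 2·2·2 = 17; y_2 = 3·2 + 2·3 = 12.
  From (x_2, y_2) = (17, 12): x_3 = 3·17 + 2·2·12 = 99; y_3 = 3·12 + 2·17 = 70.
  From (x_3, y_3) = (99, 70): x_4 = 3·99 + 2·2·70 = 577; y_4 = 3·70 + 2·99 = 408.
  From (x_4, y_4) = (577, 408): x_5 = 3·577 + 2·2·408 = 3363; y_5 = 3·408 + 2·577 = 2378.
  From (x_5, y_5) = (3363, 2378): x_6 = 3·3363 + 2·2·2378 = 19601; y_6 = 3·2378 + 2·3363 = 13860.
  From (x_6, y_6) = (19601, 13860): x_7 = 3·19601 + 2·2·13860 = 114243; y_7 = 3·13860 + 2·19601 = 80782.
Step 3: Verify x_7² - 2·y_7² = 13051463049 - 13051463048 = 1 (should be 1). ✓

(x_1, y_1) = (3, 2); (x_7, y_7) = (114243, 80782).


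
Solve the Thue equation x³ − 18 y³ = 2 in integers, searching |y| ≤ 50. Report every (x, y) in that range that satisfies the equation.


The equation is x³ - 18y³ = 2. For fixed y, x³ = 18·y³ + 2, so a solution requires the RHS to be a perfect cube.
Strategy: iterate y from -50 to 50, compute RHS = 18·y³ + 2, and check whether it is a (positive or negative) perfect cube.
Check small values of y:
  y = 0: RHS = 2 is not a perfect cube.
  y = 1: RHS = 20 is not a perfect cube.
  y = -1: RHS = -16 is not a perfect cube.
  y = 2: RHS = 146 is not a perfect cube.
  y = -2: RHS = -142 is not a perfect cube.
  y = 3: RHS = 488 is not a perfect cube.
  y = -3: RHS = -484 is not a perfect cube.
Continuing the search up to |y| = 50 finds no solutions either.
No (x, y) in the scanned range satisfies the equation.

No integer solutions with |y| ≤ 50.


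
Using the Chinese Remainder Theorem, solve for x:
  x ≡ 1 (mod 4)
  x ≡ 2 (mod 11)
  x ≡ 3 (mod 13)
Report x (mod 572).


Moduli 4, 11, 13 are pairwise coprime; by CRT there is a unique solution modulo M = 4 · 11 · 13 = 572.
Solve pairwise, accumulating the modulus:
  Start with x ≡ 1 (mod 4).
  Combine with x ≡ 2 (mod 11): since gcd(4, 11) = 1, we get a unique residue mod 44.
    Write x = 1 + 4·t and substitute into x ≡ 2 (mod 11): 4·t ≡ 2 − 1 = 1 (mod 11).
    The inverse of 4 mod 11 is 3 (since 4·3 = 12 = 1·11 + 1), so t ≡ 3·1 = 3 ≡ 3 (mod 11).
    Then x = 1 + 4·3 = 13, valid modulo lcm(4, 11) = 44: x ≡ 13 (mod 44).
  Combine with x ≡ 3 (mod 13): since gcd(44, 13) = 1, we get a unique residue mod 572.
    Write x = 13 + 44·t and substitute into x ≡ 3 (mod 13): 44·t ≡ 3 − 13 = -10 (mod 13).
    Reduce coefficients mod 13: 5·t ≡ 3 (mod 13).
    The inverse of 5 mod 13 is 8 (since 5·8 = 40 = 3·13 + 1), so t ≡ 8·3 = 24 ≡ 11 (mod 13).
    Then x = 13 + 44·11 = 497, valid modulo lcm(44, 13) = 572: x ≡ 497 (mod 572).
Verify: 497 mod 4 = 1 ✓, 497 mod 11 = 2 ✓, 497 mod 13 = 3 ✓.

x ≡ 497 (mod 572).


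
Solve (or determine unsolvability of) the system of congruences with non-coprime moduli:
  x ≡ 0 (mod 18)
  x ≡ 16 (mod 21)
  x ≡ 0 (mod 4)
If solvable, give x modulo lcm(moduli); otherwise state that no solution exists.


Moduli 18, 21, 4 are not pairwise coprime, so CRT works modulo lcm(m_i) when all pairwise compatibility conditions hold.
Pairwise compatibility: gcd(m_i, m_j) must divide a_i - a_j for every pair.
Merge one congruence at a time:
  Start: x ≡ 0 (mod 18).
  Combine with x ≡ 16 (mod 21): gcd(18, 21) = 3, and 16 - 0 = 16 is NOT divisible by 3.
    ⇒ system is inconsistent (no integer solution).

No solution (the system is inconsistent).


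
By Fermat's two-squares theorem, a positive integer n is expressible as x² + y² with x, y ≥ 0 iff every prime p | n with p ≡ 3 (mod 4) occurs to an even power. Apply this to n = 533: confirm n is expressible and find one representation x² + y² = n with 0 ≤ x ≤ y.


Step 1: Factor n = 533 = 13 · 41.
Step 2: Check the mod-4 condition on each prime factor: 13 ≡ 1 (mod 4), exponent 1; 41 ≡ 1 (mod 4), exponent 1.
All primes ≡ 3 (mod 4) appear to even exponent (or don't appear), so by the two-squares theorem n IS expressible as a sum of two squares.
Step 3: Build a representation. Here n = 13 · 41 is a product of primes ≡ 1 (mod 4). Each prime p ≡ 1 (mod 4) is itself a sum of two squares; find a² by testing p − a² for a perfect square:
  13: 13 − 1² = 12, 13 − 2² = 9 = 3² ⇒ 13 = 2² + 3².
  41: 41 − 1² = 40, 41 − 2² = 37, 41 − 3² = 32, 41 − 4² = 25 = 5² ⇒ 41 = 4² + 5².
  Combine using the Brahmagupta–Fibonacci identity (a² + b²)(c² + d²) = (ac − bd)² + (ad + bc)² = (ac + bd)² + (ad − bc)²:
  13 · 41 = 533: from (2² + 3²)(4² + 5²), take (2·4 − 3·5, 2·5 + 3·4) = (8 − 15, 10 + 12) = (-7, 22); dropping signs (only squares matter) gives (7, 22); check 7² + 22² = 49 + 484 = 533 ✓.
Step 4: Order so x ≤ y and verify: 7² + 22² = 49 + 484 = 533 = n. ✓

n = 533 = 7² + 22² (one valid representation with x ≤ y).


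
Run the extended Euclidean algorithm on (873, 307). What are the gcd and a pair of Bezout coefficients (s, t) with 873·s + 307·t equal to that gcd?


Euclidean algorithm on (873, 307) — divide until remainder is 0:
  873 = 2 · 307 + 259
  307 = 1 · 259 + 48
  259 = 5 · 48 + 19
  48 = 2 · 19 + 10
  19 = 1 · 10 + 9
  10 = 1 · 9 + 1
  9 = 9 · 1 + 0
gcd(873, 307) = 1.
Track Bezout coefficients alongside the remainders: start with r₀ = 873 = a·1 + b·0 (s = 1, t = 0) and r₁ = 307 = a·0 + b·1 (s = 0, t = 1); each new remainder r_{k+1} = r_{k-1} − q_k·r_k inherits s_{k+1} = s_{k-1} − q_k·s_k, t_{k+1} = t_{k-1} − q_k·t_k, so r_k = a·s_k + b·t_k at every step:
  q = 2: r = 259, s = 1 − 2·0 = 1, t = 0 − 2·1 = -2  (check: 873·1 + 307·(-2) = 259)
  q = 1: r = 48, s = 0 − 1·1 = -1, t = 1 − 1·(-2) = 3  (check: 873·(-1) + 307·3 = 48)
  q = 5: r = 19, s = 1 − 5·(-1) = 6, t = -2 − 5·3 = -17  (check: 873·6 + 307·(-17) = 19)
  q = 2: r = 10, s = -1 − 2·6 = -13, t = 3 − 2·(-17) = 37  (check: 873·(-13) + 307·37 = 10)
  q = 1: r = 9, s = 6 − 1·(-13) = 19, t = -17 − 1·37 = -54  (check: 873·19 + 307·(-54) = 9)
  q = 1: r = 1, s = -13 − 1·19 = -32, t = 37 − 1·(-54) = 91  (check: 873·(-32) + 307·91 = 1)
The row with r = 1 (the gcd) gives the Bezout coefficients s = -32, t = 91.
Result: 873 · (-32) + 307 · (91) = 1.

gcd(873, 307) = 1; s = -32, t = 91 (check: 873·(-32) + 307·91 = 1).
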